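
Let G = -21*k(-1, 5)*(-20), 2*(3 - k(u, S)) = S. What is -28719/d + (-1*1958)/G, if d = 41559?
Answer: -2081036/207795 ≈ -10.015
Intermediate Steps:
k(u, S) = 3 - S/2
G = 210 (G = -21*(3 - ½*5)*(-20) = -21*(3 - 5/2)*(-20) = -21*½*(-20) = -21/2*(-20) = 210)
-28719/d + (-1*1958)/G = -28719/41559 - 1*1958/210 = -28719*1/41559 - 1958*1/210 = -9573/13853 - 979/105 = -2081036/207795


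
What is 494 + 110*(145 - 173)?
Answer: -2586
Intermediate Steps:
494 + 110*(145 - 173) = 494 + 110*(-28) = 494 - 3080 = -2586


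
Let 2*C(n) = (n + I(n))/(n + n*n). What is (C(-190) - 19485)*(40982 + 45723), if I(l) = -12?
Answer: -12133609566791/7182 ≈ -1.6894e+9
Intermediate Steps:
C(n) = (-12 + n)/(2*(n + n**2)) (C(n) = ((n - 12)/(n + n*n))/2 = ((-12 + n)/(n + n**2))/2 = (-12 + n)/(2*(n + n**2)))
(C(-190) - 19485)*(40982 + 45723) = ((1/2)*(-12 - 190)/(-190*(1 - 190)) - 19485)*(40982 + 45723) = ((1/2)*(-1/190)*(-202)/(-189) - 19485)*86705 = ((1/2)*(-1/190)*(-1/189)*(-202) - 19485)*86705 = (-101/35910 - 19485)*86705 = -699706451/35910*86705 = -12133609566791/7182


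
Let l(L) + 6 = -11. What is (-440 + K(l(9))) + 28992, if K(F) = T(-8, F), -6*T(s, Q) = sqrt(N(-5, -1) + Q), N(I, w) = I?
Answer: 28552 - I*sqrt(22)/6 ≈ 28552.0 - 0.78174*I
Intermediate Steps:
l(L) = -17 (l(L) = -6 - 11 = -17)
T(s, Q) = -sqrt(-5 + Q)/6
K(F) = -sqrt(-5 + F)/6
(-440 + K(l(9))) + 28992 = (-440 - sqrt(-5 - 17)/6) + 28992 = (-440 - I*sqrt(22)/6) + 28992 = 28552 - I*sqrt(22)/6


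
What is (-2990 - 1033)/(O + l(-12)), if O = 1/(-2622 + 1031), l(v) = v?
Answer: 6400593/19093 ≈ 335.23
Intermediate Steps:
O = -1/1591 (O = 1/(-1591) = -1/1591 ≈ -0.00062854)
(-2990 - 1033)/(O + l(-12)) = (-2990 - 1033)/(-1/1591 - 12) = -4023/(-19093/1591) = -4023*(-1591/19093) = 6400593/19093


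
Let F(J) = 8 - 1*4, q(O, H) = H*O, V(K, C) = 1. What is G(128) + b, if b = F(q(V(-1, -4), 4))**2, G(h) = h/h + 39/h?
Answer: 2215/128 ≈ 17.305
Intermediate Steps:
F(J) = 4 (F(J) = 8 - 4 = 4)
G(h) = 1 + 39/h
b = 16 (b = 4**2 = 16)
G(128) + b = (39 + 128)/128 + 16 = (1/128)*167 + 16 = 167/128 + 16 = 2215/128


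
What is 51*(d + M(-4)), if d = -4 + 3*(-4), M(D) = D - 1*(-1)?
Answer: -969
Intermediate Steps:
M(D) = 1 + D (M(D) = D + 1 = 1 + D)
d = -16 (d = -4 - 12 = -16)
51*(d + M(-4)) = 51*(-16 + (1 - 4)) = 51*(-16 - 3) = 51*(-19) = -969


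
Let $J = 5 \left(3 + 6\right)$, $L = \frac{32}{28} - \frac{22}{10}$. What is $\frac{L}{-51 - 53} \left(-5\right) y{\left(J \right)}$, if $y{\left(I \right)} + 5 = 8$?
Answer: $- \frac{111}{728} \approx -0.15247$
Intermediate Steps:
$L = - \frac{37}{35}$ ($L = 32 \cdot \frac{1}{28} - \frac{11}{5} = \frac{8}{7} - \frac{11}{5} = - \frac{37}{35} \approx -1.0571$)
$J = 45$ ($J = 5 \cdot 9 = 45$)
$y{\left(I \right)} = 3$ ($y{\left(I \right)} = -5 + 8 = 3$)
$\frac{L}{-51 - 53} \left(-5\right) y{\left(J \right)} = - \frac{37}{35 \left(-51 - 53\right)} \left(-5\right) 3 = - \frac{37}{35 \left(-104\right)} \left(-5\right) 3 = \left(- \frac{37}{35}\right) \left(- \frac{1}{104}\right) \left(-5\right) 3 = \frac{37}{3640} \left(-5\right) 3 = \left(- \frac{37}{728}\right) 3 = - \frac{111}{728}$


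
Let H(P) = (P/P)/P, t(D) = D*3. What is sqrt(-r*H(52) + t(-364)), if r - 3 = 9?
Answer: I*sqrt(184587)/13 ≈ 33.049*I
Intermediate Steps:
r = 12 (r = 3 + 9 = 12)
t(D) = 3*D
H(P) = 1/P
sqrt(-r*H(52) + t(-364)) = sqrt(-12/52 + 3*(-364)) = sqrt(-12/52 - 1092) = sqrt(-1*3/13 - 1092) = sqrt(-3/13 - 1092) = sqrt(-14199/13) = I*sqrt(184587)/13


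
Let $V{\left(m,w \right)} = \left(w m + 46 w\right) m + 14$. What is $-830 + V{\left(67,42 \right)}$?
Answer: $317166$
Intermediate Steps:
$V{\left(m,w \right)} = 14 + m \left(46 w + m w\right)$ ($V{\left(m,w \right)} = \left(m w + 46 w\right) m + 14 = \left(46 w + m w\right) m + 14 = m \left(46 w + m w\right) + 14 = 14 + m \left(46 w + m w\right)$)
$-830 + V{\left(67,42 \right)} = -830 + \left(14 + 42 \cdot 67^{2} + 46 \cdot 67 \cdot 42\right) = -830 + \left(14 + 42 \cdot 4489 + 129444\right) = -830 + \left(14 + 188538 + 129444\right) = -830 + 317996 = 317166$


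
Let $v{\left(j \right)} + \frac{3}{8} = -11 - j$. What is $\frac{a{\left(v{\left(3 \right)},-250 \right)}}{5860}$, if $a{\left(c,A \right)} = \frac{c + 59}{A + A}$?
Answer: $- \frac{357}{23440000} \approx -1.523 \cdot 10^{-5}$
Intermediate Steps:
$v{\left(j \right)} = - \frac{91}{8} - j$ ($v{\left(j \right)} = - \frac{3}{8} - \left(11 + j\right) = - \frac{91}{8} - j$)
$a{\left(c,A \right)} = \frac{59 + c}{2 A}$
$\frac{a{\left(v{\left(3 \right)},-250 \right)}}{5860} = \frac{\frac{1}{2} \frac{1}{-250} \left(59 - \frac{115}{8}\right)}{5860} = \frac{1}{2} \left(- \frac{1}{250}\right) \left(59 - \frac{115}{8}\right) \frac{1}{5860} = \frac{1}{2} \left(- \frac{1}{250}\right) \frac{357}{8} \cdot \frac{1}{5860} = \left(- \frac{357}{4000}\right) \frac{1}{5860} = - \frac{357}{23440000}$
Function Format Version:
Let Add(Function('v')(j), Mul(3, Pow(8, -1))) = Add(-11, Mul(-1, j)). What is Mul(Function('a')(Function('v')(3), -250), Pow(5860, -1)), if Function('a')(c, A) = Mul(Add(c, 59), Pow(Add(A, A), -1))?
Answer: Rational(-357, 23440000) ≈ -1.5230e-5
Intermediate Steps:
Function('v')(j) = Add(Rational(-91, 8), Mul(-1, j)) (Function('v')(j) = Add(Rational(-3, 8), Add(-11, Mul(-1, j))) = Add(Rational(-91, 8), Mul(-1, j)))
Function('a')(c, A) = Mul(Rational(1, 2), Pow(A, -1), Add(59, c)) (Function('a')(c, A) = Mul(Add(59, c), Pow(Mul(2, A), -1)) = Mul(Add(59, c), Mul(Rational(1, 2), Pow(A, -1))) = Mul(Rational(1, 2), Pow(A, -1), Add(59, c)))
Mul(Function('a')(Function('v')(3), -250), Pow(5860, -1)) = Mul(Mul(Rational(1, 2), Pow(-250, -1), Add(59, Add(Rational(-91, 8), Mul(-1, 3)))), Pow(5860, -1)) = Mul(Mul(Rational(1, 2), Rational(-1, 250), Add(59, Add(Rational(-91, 8), -3))), Rational(1, 5860)) = Mul(Mul(Rational(1, 2), Rational(-1, 250), Add(59, Rational(-115, 8))), Rational(1, 5860)) = Mul(Mul(Rational(1, 2), Rational(-1, 250), Rational(357, 8)), Rational(1, 5860)) = Mul(Rational(-357, 4000), Rational(1, 5860)) = Rational(-357, 23440000)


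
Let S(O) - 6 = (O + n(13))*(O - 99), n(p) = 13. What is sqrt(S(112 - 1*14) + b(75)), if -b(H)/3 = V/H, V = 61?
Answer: I*sqrt(2686)/5 ≈ 10.365*I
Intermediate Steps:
b(H) = -183/H
S(O) = 6 + (-99 + O)*(13 + O) (S(O) = 6 + (O + 13)*(O - 99) = 6 + (13 + O)*(-99 + O) = 6 + (-99 + O)*(13 + O))
sqrt(S(112 - 1*14) + b(75)) = sqrt((-1281 + (112 - 1*14)**2 - 86*(112 - 1*14)) - 183/75) = sqrt((-1281 + (112 - 14)**2 - 86*(112 - 14)) - 183*1/75) = sqrt((-1281 + 98**2 - 86*98) - 61/25) = sqrt((-1281 + 9604 - 8428) - 61/25) = sqrt(-105 - 61/25) = sqrt(-2686/25) = I*sqrt(2686)/5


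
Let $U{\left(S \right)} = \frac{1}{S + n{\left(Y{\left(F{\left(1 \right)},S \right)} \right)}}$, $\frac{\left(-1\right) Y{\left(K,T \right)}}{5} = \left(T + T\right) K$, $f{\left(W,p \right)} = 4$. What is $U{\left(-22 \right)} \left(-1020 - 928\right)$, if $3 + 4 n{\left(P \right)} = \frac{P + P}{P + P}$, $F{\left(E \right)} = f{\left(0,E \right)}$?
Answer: $\frac{3896}{45} \approx 86.578$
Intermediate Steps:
$F{\left(E \right)} = 4$
$Y{\left(K,T \right)} = - 10 K T$ ($Y{\left(K,T \right)} = - 5 \left(T + T\right) K = - 5 \cdot 2 T K = - 5 \cdot 2 K T = - 10 K T$)
$n{\left(P \right)} = - \frac{1}{2}$ ($n{\left(P \right)} = - \frac{3}{4} + \frac{\left(P + P\right) \frac{1}{P + P}}{4} = - \frac{3}{4} + \frac{2 P \frac{1}{2 P}}{4} = - \frac{3}{4} + \frac{1}{4} \cdot 1 = - \frac{3}{4} + \frac{1}{4} = - \frac{1}{2}$)
$U{\left(S \right)} = \frac{1}{- \frac{1}{2} + S}$ ($U{\left(S \right)} = \frac{1}{S - \frac{1}{2}} = \frac{1}{- \frac{1}{2} + S}$)
$U{\left(-22 \right)} \left(-1020 - 928\right) = \frac{2}{-1 + 2 \left(-22\right)} \left(-1020 - 928\right) = \frac{2}{-1 - 44} \left(-1948\right) = \frac{2}{-45} \left(-1948\right) = 2 \left(- \frac{1}{45}\right) \left(-1948\right) = \left(- \frac{2}{45}\right) \left(-1948\right) = \frac{3896}{45}$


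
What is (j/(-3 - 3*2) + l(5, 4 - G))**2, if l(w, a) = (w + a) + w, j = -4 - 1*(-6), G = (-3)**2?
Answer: 1849/81 ≈ 22.827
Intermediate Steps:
G = 9
j = 2 (j = -4 + 6 = 2)
l(w, a) = a + 2*w (l(w, a) = (a + w) + w = a + 2*w)
(j/(-3 - 3*2) + l(5, 4 - G))**2 = (2/(-3 - 3*2) + ((4 - 1*9) + 2*5))**2 = (2/(-3 - 6) + ((4 - 9) + 10))**2 = (2/(-9) + (-5 + 10))**2 = (2*(-1/9) + 5)**2 = (-2/9 + 5)**2 = (43/9)**2 = 1849/81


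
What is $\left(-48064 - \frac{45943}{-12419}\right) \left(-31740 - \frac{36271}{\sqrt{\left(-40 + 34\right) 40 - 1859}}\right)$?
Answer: $\frac{18944364109020}{12419} - \frac{21648740724583 i \sqrt{2099}}{26067481} \approx 1.5254 \cdot 10^{9} - 3.8049 \cdot 10^{7} i$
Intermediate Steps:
$\left(-48064 - \frac{45943}{-12419}\right) \left(-31740 - \frac{36271}{\sqrt{\left(-40 + 34\right) 40 - 1859}}\right) = \left(-48064 - - \frac{45943}{12419}\right) \left(-31740 - \frac{36271}{\sqrt{\left(-6\right) 40 - 1859}}\right) = \left(-48064 + \frac{45943}{12419}\right) \left(-31740 - \frac{36271}{\sqrt{-240 - 1859}}\right) = - \frac{596860873 \left(-31740 - \frac{36271}{\sqrt{-2099}}\right)}{12419} = - \frac{596860873 \left(-31740 - \frac{36271}{i \sqrt{2099}}\right)}{12419} = - \frac{596860873 \left(-31740 - 36271 \left(- \frac{i \sqrt{2099}}{2099}\right)\right)}{12419} = - \frac{596860873 \left(-31740 + \frac{36271 i \sqrt{2099}}{2099}\right)}{12419} = \frac{18944364109020}{12419} - \frac{21648740724583 i \sqrt{2099}}{26067481}$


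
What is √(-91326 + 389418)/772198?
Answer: √74523/386099 ≈ 0.00070704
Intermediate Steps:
√(-91326 + 389418)/772198 = √298092*(1/772198) = (2*√74523)*(1/772198) = √74523/386099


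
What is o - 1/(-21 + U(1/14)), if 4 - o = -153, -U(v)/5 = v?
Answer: 46957/299 ≈ 157.05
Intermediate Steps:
U(v) = -5*v
o = 157 (o = 4 - 1*(-153) = 4 + 153 = 157)
o - 1/(-21 + U(1/14)) = 157 - 1/(-21 - 5/14) = 157 - 1/(-299/14) = 157 - 1*(-14/299) = 157 + 14/299 = 46957/299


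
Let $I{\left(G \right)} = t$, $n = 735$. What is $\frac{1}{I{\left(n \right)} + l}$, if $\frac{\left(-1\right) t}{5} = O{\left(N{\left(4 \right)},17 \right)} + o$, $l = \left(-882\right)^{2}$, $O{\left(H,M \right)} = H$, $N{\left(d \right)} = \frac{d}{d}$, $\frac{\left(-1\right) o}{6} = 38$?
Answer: $\frac{1}{779059} \approx 1.2836 \cdot 10^{-6}$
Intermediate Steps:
$o = -228$ ($o = \left(-6\right) 38 = -228$)
$N{\left(d \right)} = 1$
$l = 777924$
$t = 1135$ ($t = - 5 \left(1 - 228\right) = \left(-5\right) \left(-227\right) = 1135$)
$I{\left(G \right)} = 1135$
$\frac{1}{I{\left(n \right)} + l} = \frac{1}{1135 + 777924} = \frac{1}{779059}$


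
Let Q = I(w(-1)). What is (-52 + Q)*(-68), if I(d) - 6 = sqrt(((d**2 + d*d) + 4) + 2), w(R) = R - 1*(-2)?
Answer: 3128 - 136*sqrt(2) ≈ 2935.7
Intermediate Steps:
w(R) = 2 + R (w(R) = R + 2 = 2 + R)
I(d) = 6 + sqrt(6 + 2*d**2) (I(d) = 6 + sqrt(((d**2 + d*d) + 4) + 2) = 6 + sqrt(((d**2 + d**2) + 4) + 2) = 6 + sqrt((2*d**2 + 4) + 2) = 6 + sqrt((4 + 2*d**2) + 2) = 6 + sqrt(6 + 2*d**2))
Q = 6 + 2*sqrt(2) (Q = 6 + sqrt(6 + 2*(2 - 1)**2) = 6 + sqrt(6 + 2*1**2) = 6 + sqrt(6 + 2*1) = 6 + sqrt(6 + 2) = 6 + sqrt(8) = 6 + 2*sqrt(2) ≈ 8.8284)
(-52 + Q)*(-68) = (-52 + (6 + 2*sqrt(2)))*(-68) = (-46 + 2*sqrt(2))*(-68) = 3128 - 136*sqrt(2)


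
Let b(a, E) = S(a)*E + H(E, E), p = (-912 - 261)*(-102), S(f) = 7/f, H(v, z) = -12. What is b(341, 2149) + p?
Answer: 40810237/341 ≈ 1.1968e+5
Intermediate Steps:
p = 119646 (p = -1173*(-102) = 119646)
b(a, E) = -12 + 7*E/a (b(a, E) = (7/a)*E - 12 = 7*E/a - 12 = -12 + 7*E/a)
b(341, 2149) + p = (-12 + 7*2149/341) + 119646 = (-12 + 7*2149*(1/341)) + 119646 = (-12 + 15043/341) + 119646 = 10951/341 + 119646 = 40810237/341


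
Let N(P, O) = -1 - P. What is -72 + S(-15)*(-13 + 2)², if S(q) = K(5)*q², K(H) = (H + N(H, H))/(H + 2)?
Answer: -27729/7 ≈ -3961.3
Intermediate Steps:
K(H) = -1/(2 + H) (K(H) = (H + (-1 - H))/(H + 2) = -1/(2 + H))
S(q) = -q²/7 (S(q) = (-1/(2 + 5))*q² = (-1/7)*q² = (-1*⅐)*q² = -q²/7)
-72 + S(-15)*(-13 + 2)² = -72 + (-⅐*(-15)²)*(-13 + 2)² = -72 - ⅐*225*(-11)² = -72 - 225/7*121 = -72 - 27225/7 = -27729/7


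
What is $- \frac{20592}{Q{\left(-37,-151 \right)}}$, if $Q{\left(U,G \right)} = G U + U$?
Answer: $- \frac{3432}{925} \approx -3.7103$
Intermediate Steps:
$Q{\left(U,G \right)} = U + G U$
$- \frac{20592}{Q{\left(-37,-151 \right)}} = - \frac{20592}{\left(-37\right) \left(1 - 151\right)} = - \frac{20592}{\left(-37\right) \left(-150\right)} = - \frac{20592}{5550} = \left(-20592\right) \frac{1}{5550} = - \frac{3432}{925}$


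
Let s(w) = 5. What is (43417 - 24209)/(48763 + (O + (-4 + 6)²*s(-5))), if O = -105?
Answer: 1372/3477 ≈ 0.39459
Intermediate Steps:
(43417 - 24209)/(48763 + (O + (-4 + 6)²*s(-5))) = (43417 - 24209)/(48763 + (-105 + (-4 + 6)²*5)) = 19208/(48763 + (-105 + 2²*5)) = 19208/(48763 + (-105 + 4*5)) = 19208/(48763 + (-105 + 20)) = 19208/(48763 - 85) = 19208/48678 = 19208*(1/48678) = 1372/3477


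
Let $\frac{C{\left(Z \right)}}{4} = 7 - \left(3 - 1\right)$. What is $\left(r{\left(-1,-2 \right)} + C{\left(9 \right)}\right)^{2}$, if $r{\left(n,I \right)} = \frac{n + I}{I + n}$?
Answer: $441$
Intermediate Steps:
$r{\left(n,I \right)} = 1$ ($r{\left(n,I \right)} = \frac{I + n}{I + n} = 1$)
$C{\left(Z \right)} = 20$ ($C{\left(Z \right)} = 4 \left(7 - \left(3 - 1\right)\right) = 4 \left(7 - 2\right) = 4 \cdot 5 = 20$)
$\left(r{\left(-1,-2 \right)} + C{\left(9 \right)}\right)^{2} = \left(1 + 20\right)^{2} = 21^{2} = 441$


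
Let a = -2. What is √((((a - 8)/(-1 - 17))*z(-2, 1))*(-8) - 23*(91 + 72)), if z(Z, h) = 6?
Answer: I*√33981/3 ≈ 61.446*I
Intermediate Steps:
√((((a - 8)/(-1 - 17))*z(-2, 1))*(-8) - 23*(91 + 72)) = √((((-2 - 8)/(-1 - 17))*6)*(-8) - 23*(91 + 72)) = √((-10/(-18)*6)*(-8) - 23*163) = √((-10*(-1/18)*6)*(-8) - 3749) = √(((5/9)*6)*(-8) - 3749) = √((10/3)*(-8) - 3749) = √(-80/3 - 3749) = √(-11327/3) = I*√33981/3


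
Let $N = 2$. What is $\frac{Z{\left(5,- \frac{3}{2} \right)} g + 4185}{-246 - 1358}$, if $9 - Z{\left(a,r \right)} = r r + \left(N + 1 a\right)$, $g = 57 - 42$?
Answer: $- \frac{16725}{6416} \approx -2.6068$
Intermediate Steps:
$g = 15$
$Z{\left(a,r \right)} = 7 - a - r^{2}$ ($Z{\left(a,r \right)} = 9 - \left(r r + \left(2 + 1 a\right)\right) = 9 - \left(r^{2} + \left(2 + a\right)\right) = 9 - \left(2 + a + r^{2}\right) = 7 - a - r^{2}$)
$\frac{Z{\left(5,- \frac{3}{2} \right)} g + 4185}{-246 - 1358} = \frac{\left(7 - 5 - \left(- \frac{3}{2}\right)^{2}\right) 15 + 4185}{-246 - 1358} = \frac{\left(7 - 5 - \left(\left(-3\right) \frac{1}{2}\right)^{2}\right) 15 + 4185}{-1604} = \left(\left(7 - 5 - \left(- \frac{3}{2}\right)^{2}\right) 15 + 4185\right) \left(- \frac{1}{1604}\right) = \left(\left(7 - 5 - \frac{9}{4}\right) 15 + 4185\right) \left(- \frac{1}{1604}\right) = \left(\left(- \frac{1}{4}\right) 15 + 4185\right) \left(- \frac{1}{1604}\right) = \left(- \frac{15}{4} + 4185\right) \left(- \frac{1}{1604}\right) = \frac{16725}{4} \left(- \frac{1}{1604}\right) = - \frac{16725}{6416}$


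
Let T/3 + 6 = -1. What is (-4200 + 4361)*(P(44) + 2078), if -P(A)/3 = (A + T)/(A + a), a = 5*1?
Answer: 2340319/7 ≈ 3.3433e+5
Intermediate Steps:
a = 5
T = -21 (T = -18 + 3*(-1) = -18 - 3 = -21)
P(A) = -3*(-21 + A)/(5 + A) (P(A) = -3*(A - 21)/(A + 5) = -3*(-21 + A)/(5 + A))
(-4200 + 4361)*(P(44) + 2078) = (-4200 + 4361)*(3*(21 - 1*44)/(5 + 44) + 2078) = 161*(3*(21 - 44)/49 + 2078) = 161*(3*(1/49)*(-23) + 2078) = 161*(-69/49 + 2078) = 161*(101753/49) = 2340319/7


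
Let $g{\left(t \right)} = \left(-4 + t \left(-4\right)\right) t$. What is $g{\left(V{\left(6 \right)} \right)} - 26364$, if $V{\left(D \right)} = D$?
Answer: $-26532$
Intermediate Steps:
$g{\left(t \right)} = t \left(-4 - 4 t\right)$ ($g{\left(t \right)} = \left(-4 - 4 t\right) t = t \left(-4 - 4 t\right)$)
$g{\left(V{\left(6 \right)} \right)} - 26364 = \left(-4\right) 6 \left(1 + 6\right) - 26364 = \left(-4\right) 6 \cdot 7 - 26364 = -168 - 26364 = -26532$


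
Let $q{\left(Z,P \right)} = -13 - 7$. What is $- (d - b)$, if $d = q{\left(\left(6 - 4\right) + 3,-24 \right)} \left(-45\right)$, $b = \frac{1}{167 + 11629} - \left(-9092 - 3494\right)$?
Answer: $\frac{137848057}{11796} \approx 11686.0$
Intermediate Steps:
$q{\left(Z,P \right)} = -20$ ($q{\left(Z,P \right)} = -13 - 7 = -20$)
$b = \frac{148464457}{11796}$ ($b = \frac{1}{11796} - -12586 = \frac{1}{11796} + 12586 = \frac{148464457}{11796} \approx 12586.0$)
$d = 900$ ($d = \left(-20\right) \left(-45\right) = 900$)
$- (d - b) = - (900 - \frac{148464457}{11796}) = \left(-1\right) \left(- \frac{137848057}{11796}\right) = \frac{137848057}{11796}$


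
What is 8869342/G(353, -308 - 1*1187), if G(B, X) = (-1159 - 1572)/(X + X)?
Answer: 26519332580/2731 ≈ 9.7105e+6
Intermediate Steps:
G(B, X) = -2731/(2*X) (G(B, X) = -2731*1/(2*X) = -2731/(2*X))
8869342/G(353, -308 - 1*1187) = 8869342/((-2731/(2*(-308 - 1*1187)))) = 8869342/((-2731/(2*(-308 - 1187)))) = 8869342/((-2731/2/(-1495))) = 8869342/((-2731/2*(-1/1495))) = 8869342/(2731/2990) = 8869342*(2990/2731) = 26519332580/2731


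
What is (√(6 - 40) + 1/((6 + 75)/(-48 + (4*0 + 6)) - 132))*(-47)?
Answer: 658/1875 - 47*I*√34 ≈ 0.35093 - 274.05*I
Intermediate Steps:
(√(6 - 40) + 1/((6 + 75)/(-48 + (4*0 + 6)) - 132))*(-47) = (√(-34) + 1/(81/(-48 + (0 + 6)) - 132))*(-47) = (I*√34 + 1/(81/(-48 + 6) - 132))*(-47) = (I*√34 + 1/(81/(-42) - 132))*(-47) = (I*√34 + 1/(81*(-1/42) - 132))*(-47) = (I*√34 + 1/(-27/14 - 132))*(-47) = (I*√34 + 1/(-1875/14))*(-47) = (I*√34 - 14/1875)*(-47) = (-14/1875 + I*√34)*(-47) = 658/1875 - 47*I*√34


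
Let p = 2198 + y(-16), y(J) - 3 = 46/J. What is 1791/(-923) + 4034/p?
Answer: -1707679/16230955 ≈ -0.10521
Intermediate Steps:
y(J) = 3 + 46/J
p = 17585/8 (p = 2198 + (3 + 46/(-16)) = 2198 + (3 + 46*(-1/16)) = 2198 + (3 - 23/8) = 2198 + ⅛ = 17585/8 ≈ 2198.1)
1791/(-923) + 4034/p = 1791/(-923) + 4034/(17585/8) = 1791*(-1/923) + 4034*(8/17585) = -1791/923 + 32272/17585 = -1707679/16230955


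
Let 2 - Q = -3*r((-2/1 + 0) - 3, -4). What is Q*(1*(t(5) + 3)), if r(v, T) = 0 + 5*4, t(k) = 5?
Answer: 496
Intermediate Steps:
r(v, T) = 20 (r(v, T) = 0 + 20 = 20)
Q = 62 (Q = 2 - (-3)*20 = 2 - 1*(-60) = 2 + 60 = 62)
Q*(1*(t(5) + 3)) = 62*(1*(5 + 3)) = 62*(1*8) = 62*8 = 496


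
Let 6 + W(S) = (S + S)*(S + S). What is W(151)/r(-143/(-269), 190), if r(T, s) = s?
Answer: 45599/95 ≈ 479.99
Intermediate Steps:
W(S) = -6 + 4*S**2 (W(S) = -6 + (S + S)*(S + S) = -6 + (2*S)*(2*S) = -6 + 4*S**2)
W(151)/r(-143/(-269), 190) = (-6 + 4*151**2)/190 = (-6 + 4*22801)*(1/190) = (-6 + 91204)*(1/190) = 91198*(1/190) = 45599/95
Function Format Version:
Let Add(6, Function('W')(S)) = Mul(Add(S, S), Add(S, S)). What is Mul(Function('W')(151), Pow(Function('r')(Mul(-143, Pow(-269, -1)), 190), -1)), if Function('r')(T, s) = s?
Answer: Rational(45599, 95) ≈ 479.99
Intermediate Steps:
Function('W')(S) = Add(-6, Mul(4, Pow(S, 2))) (Function('W')(S) = Add(-6, Mul(Add(S, S), Add(S, S))) = Add(-6, Mul(Mul(2, S), Mul(2, S))) = Add(-6, Mul(4, Pow(S, 2))))
Mul(Function('W')(151), Pow(Function('r')(Mul(-143, Pow(-269, -1)), 190), -1)) = Mul(Add(-6, Mul(4, Pow(151, 2))), Pow(190, -1)) = Mul(Add(-6, Mul(4, 22801)), Rational(1, 190)) = Mul(Add(-6, 91204), Rational(1, 190)) = Mul(91198, Rational(1, 190)) = Rational(45599, 95)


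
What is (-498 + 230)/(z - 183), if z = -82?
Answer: 268/265 ≈ 1.0113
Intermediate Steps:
(-498 + 230)/(z - 183) = (-498 + 230)/(-82 - 183) = -268/(-265) = -268*(-1/265) = 268/265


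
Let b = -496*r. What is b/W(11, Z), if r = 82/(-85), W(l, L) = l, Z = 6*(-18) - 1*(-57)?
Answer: 40672/935 ≈ 43.499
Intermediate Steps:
Z = -51 (Z = -108 + 57 = -51)
r = -82/85 (r = 82*(-1/85) = -82/85 ≈ -0.96471)
b = 40672/85 (b = -496*(-82/85) = 40672/85 ≈ 478.49)
b/W(11, Z) = (40672/85)/11 = (40672/85)*(1/11) = 40672/935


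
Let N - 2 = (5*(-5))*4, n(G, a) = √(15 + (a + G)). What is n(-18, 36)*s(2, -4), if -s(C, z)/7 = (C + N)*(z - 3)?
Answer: -4704*√33 ≈ -27022.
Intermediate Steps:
n(G, a) = √(15 + G + a) (n(G, a) = √(15 + (G + a)) = √(15 + G + a))
N = -98 (N = 2 + (5*(-5))*4 = 2 - 25*4 = 2 - 100 = -98)
s(C, z) = -7*(-98 + C)*(-3 + z) (s(C, z) = -7*(C - 98)*(z - 3) = -7*(-98 + C)*(-3 + z))
n(-18, 36)*s(2, -4) = √(15 - 18 + 36)*(-2058 + 21*2 + 686*(-4) - 7*2*(-4)) = √33*(-2058 + 42 - 2744 + 56) = √33*(-4704) = -4704*√33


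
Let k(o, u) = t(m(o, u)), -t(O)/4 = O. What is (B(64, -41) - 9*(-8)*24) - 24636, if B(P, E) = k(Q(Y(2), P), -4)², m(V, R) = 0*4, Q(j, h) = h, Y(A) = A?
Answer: -22908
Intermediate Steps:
m(V, R) = 0
t(O) = -4*O
k(o, u) = 0 (k(o, u) = -4*0 = 0)
B(P, E) = 0 (B(P, E) = 0² = 0)
(B(64, -41) - 9*(-8)*24) - 24636 = (0 - 9*(-8)*24) - 24636 = (0 + 72*24) - 24636 = (0 + 1728) - 24636 = 1728 - 24636 = -22908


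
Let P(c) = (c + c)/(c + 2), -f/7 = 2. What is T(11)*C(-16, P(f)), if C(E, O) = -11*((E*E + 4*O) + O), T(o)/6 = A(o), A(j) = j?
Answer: -194326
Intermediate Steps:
f = -14 (f = -7*2 = -14)
T(o) = 6*o
P(c) = 2*c/(2 + c) (P(c) = (2*c)/(2 + c) = 2*c/(2 + c))
C(E, O) = -55*O - 11*E**2 (C(E, O) = -11*((E**2 + 4*O) + O) = -11*(E**2 + 5*O) = -55*O - 11*E**2)
T(11)*C(-16, P(f)) = (6*11)*(-110*(-14)/(2 - 14) - 11*(-16)**2) = 66*(-110*(-14)/(-12) - 11*256) = 66*(-110*(-14)*(-1)/12 - 2816) = 66*(-55*7/3 - 2816) = 66*(-385/3 - 2816) = 66*(-8833/3) = -194326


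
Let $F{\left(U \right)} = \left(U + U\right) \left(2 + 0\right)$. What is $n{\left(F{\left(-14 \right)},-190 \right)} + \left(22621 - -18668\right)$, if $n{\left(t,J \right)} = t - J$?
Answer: $41423$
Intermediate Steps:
$F{\left(U \right)} = 4 U$ ($F{\left(U \right)} = 2 U 2 = 4 U$)
$n{\left(F{\left(-14 \right)},-190 \right)} + \left(22621 - -18668\right) = \left(4 \left(-14\right) - -190\right) + \left(22621 - -18668\right) = \left(-56 + 190\right) + \left(22621 + 18668\right) = 134 + 41289 = 41423$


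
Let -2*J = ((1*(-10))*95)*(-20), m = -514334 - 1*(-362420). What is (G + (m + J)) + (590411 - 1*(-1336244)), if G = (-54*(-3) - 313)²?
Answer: 1788042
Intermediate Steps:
m = -151914 (m = -514334 + 362420 = -151914)
G = 22801 (G = (162 - 313)² = (-151)² = 22801)
J = -9500 (J = -(1*(-10))*95*(-20)/2 = -(-10*95)*(-20)/2 = -(-475)*(-20) = -½*19000 = -9500)
(G + (m + J)) + (590411 - 1*(-1336244)) = (22801 + (-151914 - 9500)) + (590411 - 1*(-1336244)) = (22801 - 161414) + (590411 + 1336244) = -138613 + 1926655 = 1788042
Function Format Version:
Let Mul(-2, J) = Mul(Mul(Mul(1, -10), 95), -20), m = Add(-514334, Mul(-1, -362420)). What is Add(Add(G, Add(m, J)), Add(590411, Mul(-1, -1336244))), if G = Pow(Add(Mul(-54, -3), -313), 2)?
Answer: 1788042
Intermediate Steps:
m = -151914 (m = Add(-514334, 362420) = -151914)
G = 22801 (G = Pow(Add(162, -313), 2) = Pow(-151, 2) = 22801)
J = -9500 (J = Mul(Rational(-1, 2), Mul(Mul(Mul(1, -10), 95), -20)) = Mul(Rational(-1, 2), Mul(Mul(-10, 95), -20)) = Mul(Rational(-1, 2), Mul(-950, -20)) = Mul(Rational(-1, 2), 19000) = -9500)
Add(Add(G, Add(m, J)), Add(590411, Mul(-1, -1336244))) = Add(Add(22801, Add(-151914, -9500)), Add(590411, Mul(-1, -1336244))) = Add(Add(22801, -161414), Add(590411, 1336244)) = Add(-138613, 1926655) = 1788042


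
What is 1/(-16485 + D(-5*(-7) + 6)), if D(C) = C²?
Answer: -1/14804 ≈ -6.7549e-5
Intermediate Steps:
1/(-16485 + D(-5*(-7) + 6)) = 1/(-16485 + (-5*(-7) + 6)²) = 1/(-16485 + (35 + 6)²) = 1/(-16485 + 41²) = 1/(-16485 + 1681) = 1/(-14804) = -1/14804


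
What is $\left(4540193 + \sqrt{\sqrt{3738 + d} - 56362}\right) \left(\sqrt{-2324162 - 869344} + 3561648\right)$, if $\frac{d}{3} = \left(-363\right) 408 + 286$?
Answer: $3 \left(1187216 + 3 i \sqrt{39426}\right) \left(4540193 + \sqrt{-56362 + 2 i \sqrt{109929}}\right) \approx 1.6171 \cdot 10^{13} + 8.9591 \cdot 10^{9} i$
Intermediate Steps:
$d = -443454$ ($d = 3 \left(\left(-363\right) 408 + 286\right) = 3 \left(-148104 + 286\right) = 3 \left(-147818\right) = -443454$)
$\left(4540193 + \sqrt{\sqrt{3738 + d} - 56362}\right) \left(\sqrt{-2324162 - 869344} + 3561648\right) = \left(4540193 + \sqrt{\sqrt{3738 - 443454} - 56362}\right) \left(\sqrt{-2324162 - 869344} + 3561648\right) = \left(4540193 + \sqrt{\sqrt{-439716} - 56362}\right) \left(\sqrt{-3193506} + 3561648\right) = \left(4540193 + \sqrt{2 i \sqrt{109929} - 56362}\right) \left(9 i \sqrt{39426} + 3561648\right) = \left(4540193 + \sqrt{-56362 + 2 i \sqrt{109929}}\right) \left(3561648 + 9 i \sqrt{39426}\right) = \left(3561648 + 9 i \sqrt{39426}\right) \left(4540193 + \sqrt{-56362 + 2 i \sqrt{109929}}\right)$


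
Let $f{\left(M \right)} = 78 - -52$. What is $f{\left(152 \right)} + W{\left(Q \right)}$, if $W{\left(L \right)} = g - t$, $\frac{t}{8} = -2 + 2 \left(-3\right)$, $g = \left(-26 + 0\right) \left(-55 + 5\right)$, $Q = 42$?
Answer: $1494$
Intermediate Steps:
$f{\left(M \right)} = 130$ ($f{\left(M \right)} = 78 + 52 = 130$)
$g = 1300$ ($g = \left(-26\right) \left(-50\right) = 1300$)
$t = -64$ ($t = 8 \left(-2 + 2 \left(-3\right)\right) = 8 \left(-2 - 6\right) = 8 \left(-8\right) = -64$)
$W{\left(L \right)} = 1364$ ($W{\left(L \right)} = 1300 - -64 = 1300 + 64 = 1364$)
$f{\left(152 \right)} + W{\left(Q \right)} = 130 + 1364 = 1494$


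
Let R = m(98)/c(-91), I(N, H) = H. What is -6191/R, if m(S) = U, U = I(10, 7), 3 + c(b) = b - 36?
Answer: 804830/7 ≈ 1.1498e+5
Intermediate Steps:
c(b) = -39 + b (c(b) = -3 + (b - 36) = -3 + (-36 + b) = -39 + b)
U = 7
m(S) = 7
R = -7/130 (R = 7/(-39 - 91) = 7/(-130) = 7*(-1/130) = -7/130 ≈ -0.053846)
-6191/R = -6191/(-7/130) = -6191*(-130/7) = 804830/7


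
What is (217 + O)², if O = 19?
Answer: 55696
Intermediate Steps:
(217 + O)² = (217 + 19)² = 236² = 55696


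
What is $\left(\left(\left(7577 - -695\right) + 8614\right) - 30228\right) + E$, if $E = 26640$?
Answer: $13298$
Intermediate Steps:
$\left(\left(\left(7577 - -695\right) + 8614\right) - 30228\right) + E = \left(\left(\left(7577 - -695\right) + 8614\right) - 30228\right) + 26640 = \left(\left(\left(7577 + 695\right) + 8614\right) - 30228\right) + 26640 = \left(\left(8272 + 8614\right) - 30228\right) + 26640 = \left(16886 - 30228\right) + 26640 = -13342 + 26640 = 13298$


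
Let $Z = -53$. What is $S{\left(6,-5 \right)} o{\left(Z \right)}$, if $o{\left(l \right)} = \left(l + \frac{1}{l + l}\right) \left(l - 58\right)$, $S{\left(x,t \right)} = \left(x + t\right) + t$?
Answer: $- \frac{1247418}{53} \approx -23536.0$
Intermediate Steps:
$S{\left(x,t \right)} = x + 2 t$ ($S{\left(x,t \right)} = \left(t + x\right) + t = x + 2 t$)
$o{\left(l \right)} = \left(-58 + l\right) \left(l + \frac{1}{2 l}\right)$ ($o{\left(l \right)} = \left(l + \frac{1}{2 l}\right) \left(-58 + l\right) = \left(-58 + l\right) \left(l + \frac{1}{2 l}\right)$)
$S{\left(6,-5 \right)} o{\left(Z \right)} = \left(6 + 2 \left(-5\right)\right) \left(\frac{1}{2} + \left(-53\right)^{2} - -3074 - \frac{29}{-53}\right) = \left(6 - 10\right) \left(\frac{1}{2} + 2809 + 3074 - - \frac{29}{53}\right) = - 4 \left(\frac{1}{2} + 2809 + 3074 + \frac{29}{53}\right) = \left(-4\right) \frac{623709}{106} = - \frac{1247418}{53}$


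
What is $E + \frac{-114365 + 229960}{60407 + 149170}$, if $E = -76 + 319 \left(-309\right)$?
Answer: $- \frac{20674026724}{209577} \approx -98647.0$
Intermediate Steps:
$E = -98647$ ($E = -76 - 98571 = -98647$)
$E + \frac{-114365 + 229960}{60407 + 149170} = -98647 + \frac{-114365 + 229960}{60407 + 149170} = -98647 + \frac{115595}{209577} = - \frac{20674026724}{209577}$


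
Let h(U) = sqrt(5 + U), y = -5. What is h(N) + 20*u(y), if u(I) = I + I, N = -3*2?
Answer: -200 + I ≈ -200.0 + 1.0*I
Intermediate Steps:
N = -6
u(I) = 2*I
h(N) + 20*u(y) = sqrt(5 - 6) + 20*(2*(-5)) = sqrt(-1) + 20*(-10) = I - 200 = -200 + I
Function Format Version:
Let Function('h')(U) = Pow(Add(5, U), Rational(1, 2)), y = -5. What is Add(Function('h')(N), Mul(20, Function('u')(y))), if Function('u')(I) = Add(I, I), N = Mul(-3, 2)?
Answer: Add(-200, I) ≈ Add(-200.00, Mul(1.0000, I))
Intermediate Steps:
N = -6
Function('u')(I) = Mul(2, I)
Add(Function('h')(N), Mul(20, Function('u')(y))) = Add(Pow(Add(5, -6), Rational(1, 2)), Mul(20, Mul(2, -5))) = Add(Pow(-1, Rational(1, 2)), Mul(20, -10)) = Add(I, -200) = Add(-200, I)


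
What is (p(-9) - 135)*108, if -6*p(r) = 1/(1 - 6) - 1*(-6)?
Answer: -73422/5 ≈ -14684.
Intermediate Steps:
p(r) = -29/30 (p(r) = -(1/(1 - 6) - 1*(-6))/6 = -(1/(-5) + 6)/6 = -(-⅕ + 6)/6 = -⅙*29/5 = -29/30)
(p(-9) - 135)*108 = (-29/30 - 135)*108 = -4079/30*108 = -73422/5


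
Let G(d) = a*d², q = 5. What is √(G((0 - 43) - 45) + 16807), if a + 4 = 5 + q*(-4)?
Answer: 9*I*√1609 ≈ 361.01*I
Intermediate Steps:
a = -19 (a = -4 + (5 + 5*(-4)) = -4 + (5 - 20) = -4 - 15 = -19)
G(d) = -19*d²
√(G((0 - 43) - 45) + 16807) = √(-19*((0 - 43) - 45)² + 16807) = √(-19*(-43 - 45)² + 16807) = √(-19*(-88)² + 16807) = √(-19*7744 + 16807) = √(-147136 + 16807) = √(-130329) = 9*I*√1609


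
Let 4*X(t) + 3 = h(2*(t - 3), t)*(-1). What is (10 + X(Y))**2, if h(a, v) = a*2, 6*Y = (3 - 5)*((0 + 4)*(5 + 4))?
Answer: 9409/16 ≈ 588.06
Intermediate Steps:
Y = -12 (Y = ((3 - 5)*((0 + 4)*(5 + 4)))/6 = (-8*9)/6 = (-2*36)/6 = (1/6)*(-72) = -12)
h(a, v) = 2*a
X(t) = 9/4 - t (X(t) = -3/4 + ((2*(2*(t - 3)))*(-1))/4 = -3/4 + ((2*(2*(-3 + t)))*(-1))/4 = -3/4 + ((2*(-6 + 2*t))*(-1))/4 = -3/4 + ((-12 + 4*t)*(-1))/4 = -3/4 + (12 - 4*t)/4 = -3/4 + (3 - t) = 9/4 - t)
(10 + X(Y))**2 = (10 + (9/4 - 1*(-12)))**2 = (10 + (9/4 + 12))**2 = (10 + 57/4)**2 = (97/4)**2 = 9409/16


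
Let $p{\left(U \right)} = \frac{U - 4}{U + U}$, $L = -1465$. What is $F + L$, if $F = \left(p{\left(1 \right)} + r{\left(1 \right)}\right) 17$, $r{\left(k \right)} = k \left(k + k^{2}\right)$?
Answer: $- \frac{2913}{2} \approx -1456.5$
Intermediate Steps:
$p{\left(U \right)} = \frac{-4 + U}{2 U}$
$F = \frac{17}{2}$ ($F = \left(\frac{-4 + 1}{2 \cdot 1} + 1^{2} \left(1 + 1\right)\right) 17 = \left(\frac{1}{2} \cdot 1 \left(-3\right) + 1 \cdot 2\right) 17 = \left(- \frac{3}{2} + 2\right) 17 = \frac{1}{2} \cdot 17 = \frac{17}{2} \approx 8.5$)
$F + L = \frac{17}{2} - 1465 = - \frac{2913}{2}$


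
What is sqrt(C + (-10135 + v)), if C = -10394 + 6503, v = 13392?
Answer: I*sqrt(634) ≈ 25.179*I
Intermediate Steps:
C = -3891
sqrt(C + (-10135 + v)) = sqrt(-3891 + (-10135 + 13392)) = sqrt(-3891 + 3257) = sqrt(-634) = I*sqrt(634)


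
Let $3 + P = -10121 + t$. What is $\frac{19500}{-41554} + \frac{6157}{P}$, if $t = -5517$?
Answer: $- \frac{280423739}{324973057} \approx -0.86291$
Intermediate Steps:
$P = -15641$ ($P = -3 - 15638 = -15641$)
$\frac{19500}{-41554} + \frac{6157}{P} = \frac{19500}{-41554} + \frac{6157}{-15641} = 19500 \left(- \frac{1}{41554}\right) + 6157 \left(- \frac{1}{15641}\right) = - \frac{9750}{20777} - \frac{6157}{15641} = - \frac{280423739}{324973057}$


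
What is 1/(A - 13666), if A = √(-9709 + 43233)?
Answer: -6833/93363016 - 17*√29/93363016 ≈ -7.4168e-5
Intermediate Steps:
A = 34*√29 (A = √33524 = 34*√29 ≈ 183.10)
1/(A - 13666) = 1/(34*√29 - 13666) = 1/(-13666 + 34*√29)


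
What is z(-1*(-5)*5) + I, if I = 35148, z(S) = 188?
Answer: 35336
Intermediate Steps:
z(-1*(-5)*5) + I = 188 + 35148 = 35336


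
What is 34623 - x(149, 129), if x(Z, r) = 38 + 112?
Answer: 34473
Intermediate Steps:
x(Z, r) = 150
34623 - x(149, 129) = 34623 - 1*150 = 34623 - 150 = 34473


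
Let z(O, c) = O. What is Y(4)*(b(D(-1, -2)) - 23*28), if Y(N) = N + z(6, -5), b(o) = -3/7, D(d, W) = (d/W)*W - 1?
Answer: -45110/7 ≈ -6444.3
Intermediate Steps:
D(d, W) = -1 + d (D(d, W) = d - 1 = -1 + d)
b(o) = -3/7 (b(o) = -3*⅐ = -3/7)
Y(N) = 6 + N (Y(N) = N + 6 = 6 + N)
Y(4)*(b(D(-1, -2)) - 23*28) = (6 + 4)*(-3/7 - 23*28) = 10*(-3/7 - 644) = 10*(-4511/7) = -45110/7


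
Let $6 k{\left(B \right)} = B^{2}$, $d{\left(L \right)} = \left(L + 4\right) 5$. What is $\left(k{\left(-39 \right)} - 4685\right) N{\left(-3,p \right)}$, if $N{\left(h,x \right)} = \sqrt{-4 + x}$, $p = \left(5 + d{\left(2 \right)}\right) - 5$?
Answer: $- \frac{8863 \sqrt{26}}{2} \approx -22596.0$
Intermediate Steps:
$d{\left(L \right)} = 20 + 5 L$ ($d{\left(L \right)} = \left(4 + L\right) 5 = 20 + 5 L$)
$k{\left(B \right)} = \frac{B^{2}}{6}$
$p = 30$ ($p = \left(5 + \left(20 + 5 \cdot 2\right)\right) - 5 = \left(5 + \left(20 + 10\right)\right) - 5 = \left(5 + 30\right) - 5 = 35 - 5 = 30$)
$\left(k{\left(-39 \right)} - 4685\right) N{\left(-3,p \right)} = \left(\frac{\left(-39\right)^{2}}{6} - 4685\right) \sqrt{-4 + 30} = \left(\frac{1}{6} \cdot 1521 - 4685\right) \sqrt{26} = \left(\frac{507}{2} - 4685\right) \sqrt{26} = - \frac{8863 \sqrt{26}}{2}$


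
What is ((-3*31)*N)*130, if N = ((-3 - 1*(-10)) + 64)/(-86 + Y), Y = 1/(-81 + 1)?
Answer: 68671200/6881 ≈ 9979.8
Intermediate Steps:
Y = -1/80 (Y = 1/(-80) = -1/80 ≈ -0.012500)
N = -5680/6881 (N = ((-3 - 1*(-10)) + 64)/(-86 - 1/80) = ((-3 + 10) + 64)/(-6881/80) = (7 + 64)*(-80/6881) = 71*(-80/6881) = -5680/6881 ≈ -0.82546)
((-3*31)*N)*130 = (-3*31*(-5680/6881))*130 = -93*(-5680/6881)*130 = (528240/6881)*130 = 68671200/6881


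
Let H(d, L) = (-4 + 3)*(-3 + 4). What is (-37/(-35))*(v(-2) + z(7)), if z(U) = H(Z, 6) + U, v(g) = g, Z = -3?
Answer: 148/35 ≈ 4.2286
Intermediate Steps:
H(d, L) = -1 (H(d, L) = -1*1 = -1)
z(U) = -1 + U
(-37/(-35))*(v(-2) + z(7)) = (-37/(-35))*(-2 + (-1 + 7)) = (-37*(-1/35))*(-2 + 6) = (37/35)*4 = 148/35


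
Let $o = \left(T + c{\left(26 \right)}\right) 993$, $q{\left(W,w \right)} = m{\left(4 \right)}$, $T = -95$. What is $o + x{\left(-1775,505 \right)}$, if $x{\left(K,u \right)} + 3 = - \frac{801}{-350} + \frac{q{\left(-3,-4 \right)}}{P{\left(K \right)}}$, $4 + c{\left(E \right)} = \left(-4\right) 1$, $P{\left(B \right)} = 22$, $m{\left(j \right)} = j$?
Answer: $- \frac{393776189}{3850} \approx -1.0228 \cdot 10^{5}$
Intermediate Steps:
$q{\left(W,w \right)} = 4$
$c{\left(E \right)} = -8$ ($c{\left(E \right)} = -4 - 4 = -8$)
$x{\left(K,u \right)} = - \frac{2039}{3850}$ ($x{\left(K,u \right)} = -3 + \left(- \frac{801}{-350} + \frac{4}{22}\right) = -3 + \left(\left(-801\right) \left(- \frac{1}{350}\right) + 4 \cdot \frac{1}{22}\right) = -3 + \left(\frac{801}{350} + \frac{2}{11}\right) = -3 + \frac{9511}{3850} = - \frac{2039}{3850}$)
$o = -102279$ ($o = \left(-95 - 8\right) 993 = \left(-103\right) 993 = -102279$)
$o + x{\left(-1775,505 \right)} = -102279 - \frac{2039}{3850} = - \frac{393776189}{3850}$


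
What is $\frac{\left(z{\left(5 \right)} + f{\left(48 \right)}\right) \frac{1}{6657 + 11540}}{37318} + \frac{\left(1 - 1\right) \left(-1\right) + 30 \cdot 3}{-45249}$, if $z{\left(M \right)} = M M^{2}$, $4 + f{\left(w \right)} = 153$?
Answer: $- \frac{10184068319}{5121248984309} \approx -0.0019886$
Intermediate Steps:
$f{\left(w \right)} = 149$ ($f{\left(w \right)} = -4 + 153 = 149$)
$z{\left(M \right)} = M^{3}$
$\frac{\left(z{\left(5 \right)} + f{\left(48 \right)}\right) \frac{1}{6657 + 11540}}{37318} + \frac{\left(1 - 1\right) \left(-1\right) + 30 \cdot 3}{-45249} = \frac{\left(5^{3} + 149\right) \frac{1}{6657 + 11540}}{37318} + \frac{\left(1 - 1\right) \left(-1\right) + 30 \cdot 3}{-45249} = \frac{125 + 149}{18197} \cdot \frac{1}{37318} + \left(0 \left(-1\right) + 90\right) \left(- \frac{1}{45249}\right) = 274 \cdot \frac{1}{18197} \cdot \frac{1}{37318} + \left(0 + 90\right) \left(- \frac{1}{45249}\right) = \frac{274}{18197} \cdot \frac{1}{37318} + 90 \left(- \frac{1}{45249}\right) = \frac{137}{339537823} - \frac{30}{15083} = - \frac{10184068319}{5121248984309}$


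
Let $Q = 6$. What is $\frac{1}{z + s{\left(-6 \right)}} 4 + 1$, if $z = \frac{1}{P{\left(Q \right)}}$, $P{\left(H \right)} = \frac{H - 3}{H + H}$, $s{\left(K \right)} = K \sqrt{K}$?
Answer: $\frac{31}{29} + \frac{3 i \sqrt{6}}{29} \approx 1.069 + 0.2534 i$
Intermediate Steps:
$s{\left(K \right)} = K^{\frac{3}{2}}$
$P{\left(H \right)} = \frac{-3 + H}{2 H}$
$z = 4$ ($z = \frac{1}{\frac{1}{2} \cdot \frac{1}{6} \left(-3 + 6\right)} = \frac{1}{\frac{1}{2} \cdot \frac{1}{6} \cdot 3} = \frac{1}{\frac{1}{4}} = 4$)
$\frac{1}{z + s{\left(-6 \right)}} 4 + 1 = \frac{1}{4 + \left(-6\right)^{\frac{3}{2}}} \cdot 4 + 1 = \frac{1}{4 - 6 i \sqrt{6}} \cdot 4 + 1 = \frac{4}{4 - 6 i \sqrt{6}} + 1 = 1 + \frac{4}{4 - 6 i \sqrt{6}}$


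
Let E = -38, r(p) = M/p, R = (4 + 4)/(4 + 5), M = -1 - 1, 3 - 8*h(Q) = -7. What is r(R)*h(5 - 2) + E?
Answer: -653/16 ≈ -40.813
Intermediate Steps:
h(Q) = 5/4 (h(Q) = 3/8 - ⅛*(-7) = 3/8 + 7/8 = 5/4)
M = -2
R = 8/9 ≈ 0.88889
r(p) = -2/p
r(R)*h(5 - 2) + E = -2/8/9*(5/4) - 38 = -2*9/8*(5/4) - 38 = -9/4*5/4 - 38 = -45/16 - 38 = -653/16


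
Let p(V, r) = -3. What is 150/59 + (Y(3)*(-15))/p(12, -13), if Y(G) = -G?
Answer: -735/59 ≈ -12.458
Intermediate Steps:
150/59 + (Y(3)*(-15))/p(12, -13) = 150/59 + (-1*3*(-15))/(-3) = 150*(1/59) - 3*(-15)*(-⅓) = 150/59 + 45*(-⅓) = 150/59 - 15 = -735/59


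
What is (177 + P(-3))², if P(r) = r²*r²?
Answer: 66564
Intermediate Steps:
P(r) = r⁴
(177 + P(-3))² = (177 + (-3)⁴)² = (177 + 81)² = 258² = 66564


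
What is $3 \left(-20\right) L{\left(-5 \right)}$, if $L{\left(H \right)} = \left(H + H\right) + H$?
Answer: $900$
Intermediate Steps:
$L{\left(H \right)} = 3 H$ ($L{\left(H \right)} = 2 H + H = 3 H$)
$3 \left(-20\right) L{\left(-5 \right)} = 3 \left(-20\right) 3 \left(-5\right) = \left(-60\right) \left(-15\right) = 900$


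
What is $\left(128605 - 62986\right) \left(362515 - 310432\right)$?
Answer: $3417634377$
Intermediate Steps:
$\left(128605 - 62986\right) \left(362515 - 310432\right) = 65619 \cdot 52083 = 3417634377$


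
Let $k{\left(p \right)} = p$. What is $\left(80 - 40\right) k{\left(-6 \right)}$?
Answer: $-240$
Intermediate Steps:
$\left(80 - 40\right) k{\left(-6 \right)} = \left(80 - 40\right) \left(-6\right) = 40 \left(-6\right) = -240$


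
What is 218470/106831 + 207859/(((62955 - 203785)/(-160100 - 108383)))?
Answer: 5961906495374507/15045009730 ≈ 3.9627e+5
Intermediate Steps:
218470/106831 + 207859/(((62955 - 203785)/(-160100 - 108383))) = 218470*(1/106831) + 207859/((-140830/(-268483))) = 218470/106831 + 207859/((-140830*(-1/268483))) = 218470/106831 + 207859/(140830/268483) = 218470/106831 + 207859*(268483/140830) = 218470/106831 + 55806607897/140830 = 5961906495374507/15045009730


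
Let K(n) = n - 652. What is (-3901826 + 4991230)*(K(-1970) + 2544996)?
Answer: 2769672405096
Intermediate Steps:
K(n) = -652 + n
(-3901826 + 4991230)*(K(-1970) + 2544996) = (-3901826 + 4991230)*((-652 - 1970) + 2544996) = 1089404*(-2622 + 2544996) = 1089404*2542374 = 2769672405096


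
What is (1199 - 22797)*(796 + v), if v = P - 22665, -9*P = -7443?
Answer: 454465116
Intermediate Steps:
P = 827 (P = -⅑*(-7443) = 827)
v = -21838 (v = 827 - 22665 = -21838)
(1199 - 22797)*(796 + v) = (1199 - 22797)*(796 - 21838) = -21598*(-21042) = 454465116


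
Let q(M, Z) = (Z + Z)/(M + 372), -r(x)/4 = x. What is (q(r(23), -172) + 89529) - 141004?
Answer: -1801668/35 ≈ -51476.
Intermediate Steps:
r(x) = -4*x
q(M, Z) = 2*Z/(372 + M) (q(M, Z) = (2*Z)/(372 + M) = 2*Z/(372 + M))
(q(r(23), -172) + 89529) - 141004 = (2*(-172)/(372 - 4*23) + 89529) - 141004 = (2*(-172)/(372 - 92) + 89529) - 141004 = (2*(-172)/280 + 89529) - 141004 = (2*(-172)*(1/280) + 89529) - 141004 = (-43/35 + 89529) - 141004 = 3133472/35 - 141004 = -1801668/35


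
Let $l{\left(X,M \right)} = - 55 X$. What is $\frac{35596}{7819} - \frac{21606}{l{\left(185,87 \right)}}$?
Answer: $\frac{531126614}{79558325} \approx 6.6759$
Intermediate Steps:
$\frac{35596}{7819} - \frac{21606}{l{\left(185,87 \right)}} = \frac{35596}{7819} - \frac{21606}{\left(-55\right) 185} = 35596 \cdot \frac{1}{7819} - \frac{21606}{-10175} = \frac{35596}{7819} - - \frac{21606}{10175} = \frac{35596}{7819} + \frac{21606}{10175} = \frac{531126614}{79558325}$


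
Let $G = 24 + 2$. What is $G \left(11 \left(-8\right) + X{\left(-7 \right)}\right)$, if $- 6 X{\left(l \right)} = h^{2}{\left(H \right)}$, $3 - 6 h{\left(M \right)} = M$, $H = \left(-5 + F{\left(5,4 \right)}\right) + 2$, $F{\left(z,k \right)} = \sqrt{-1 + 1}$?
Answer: $- \frac{6877}{3} \approx -2292.3$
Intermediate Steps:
$F{\left(z,k \right)} = 0$ ($F{\left(z,k \right)} = \sqrt{0} = 0$)
$H = -3$ ($H = \left(-5 + 0\right) + 2 = -5 + 2 = -3$)
$h{\left(M \right)} = \frac{1}{2} - \frac{M}{6}$
$G = 26$
$X{\left(l \right)} = - \frac{1}{6}$ ($X{\left(l \right)} = - \frac{\left(\frac{1}{2} - - \frac{1}{2}\right)^{2}}{6} = - \frac{\left(\frac{1}{2} + \frac{1}{2}\right)^{2}}{6} = - \frac{1^{2}}{6} = \left(- \frac{1}{6}\right) 1 = - \frac{1}{6}$)
$G \left(11 \left(-8\right) + X{\left(-7 \right)}\right) = 26 \left(11 \left(-8\right) - \frac{1}{6}\right) = 26 \left(-88 - \frac{1}{6}\right) = 26 \left(- \frac{529}{6}\right) = - \frac{6877}{3}$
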